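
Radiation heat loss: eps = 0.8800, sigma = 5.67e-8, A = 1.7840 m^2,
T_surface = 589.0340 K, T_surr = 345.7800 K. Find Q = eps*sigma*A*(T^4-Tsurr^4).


T^4 = 1.2038e+11
Tsurr^4 = 1.4296e+10
Q = 0.8800 * 5.67e-8 * 1.7840 * 1.0609e+11 = 9443.2301 W

9443.2301 W


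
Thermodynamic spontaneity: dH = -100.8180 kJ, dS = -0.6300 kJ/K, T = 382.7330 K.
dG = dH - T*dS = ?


T*dS = 382.7330 * -0.6300 = -241.1218 kJ
dG = -100.8180 + 241.1218 = 140.3038 kJ (non-spontaneous)

dG = 140.3038 kJ, non-spontaneous


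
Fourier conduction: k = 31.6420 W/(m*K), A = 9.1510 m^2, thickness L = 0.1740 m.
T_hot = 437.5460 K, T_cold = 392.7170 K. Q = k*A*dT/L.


dT = 44.8290 K
Q = 31.6420 * 9.1510 * 44.8290 / 0.1740 = 74600.5938 W

74600.5938 W


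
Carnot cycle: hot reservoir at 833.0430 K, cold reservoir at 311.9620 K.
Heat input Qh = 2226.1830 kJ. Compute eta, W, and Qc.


eta = 1 - 311.9620/833.0430 = 0.6255
W = 0.6255 * 2226.1830 = 1392.5111 kJ
Qc = 2226.1830 - 1392.5111 = 833.6719 kJ

eta = 62.5515%, W = 1392.5111 kJ, Qc = 833.6719 kJ


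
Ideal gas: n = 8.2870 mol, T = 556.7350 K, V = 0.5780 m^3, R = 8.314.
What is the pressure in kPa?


P = nRT/V = 8.2870 * 8.314 * 556.7350 / 0.5780
= 38357.9937 / 0.5780 = 66363.3109 Pa = 66.3633 kPa

66.3633 kPa


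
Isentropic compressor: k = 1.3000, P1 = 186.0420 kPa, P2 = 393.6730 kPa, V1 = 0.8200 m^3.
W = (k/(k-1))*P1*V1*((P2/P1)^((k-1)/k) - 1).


(k-1)/k = 0.2308
(P2/P1)^exp = 1.1888
W = 4.3333 * 186.0420 * 0.8200 * (1.1888 - 1) = 124.8321 kJ

124.8321 kJ


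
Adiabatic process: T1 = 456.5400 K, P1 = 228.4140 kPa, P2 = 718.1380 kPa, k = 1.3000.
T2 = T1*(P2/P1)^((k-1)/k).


(k-1)/k = 0.2308
(P2/P1)^exp = 1.3026
T2 = 456.5400 * 1.3026 = 594.6797 K

594.6797 K


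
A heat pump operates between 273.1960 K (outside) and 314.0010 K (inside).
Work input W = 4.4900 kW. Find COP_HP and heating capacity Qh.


COP = 314.0010 / 40.8050 = 7.6952
Qh = 7.6952 * 4.4900 = 34.5513 kW

COP = 7.6952, Qh = 34.5513 kW


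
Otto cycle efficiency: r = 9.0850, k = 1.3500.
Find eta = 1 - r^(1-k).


r^(k-1) = 2.1648
eta = 1 - 1/2.1648 = 0.5381 = 53.8059%

53.8059%


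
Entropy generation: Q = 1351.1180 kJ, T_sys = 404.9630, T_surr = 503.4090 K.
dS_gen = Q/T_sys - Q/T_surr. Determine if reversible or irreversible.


dS_sys = 1351.1180/404.9630 = 3.3364 kJ/K
dS_surr = -1351.1180/503.4090 = -2.6839 kJ/K
dS_gen = 3.3364 - 2.6839 = 0.6525 kJ/K (irreversible)

dS_gen = 0.6525 kJ/K, irreversible


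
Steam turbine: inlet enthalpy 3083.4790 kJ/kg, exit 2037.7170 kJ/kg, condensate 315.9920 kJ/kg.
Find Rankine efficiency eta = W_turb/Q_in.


W = 1045.7620 kJ/kg
Q_in = 2767.4870 kJ/kg
eta = 0.3779 = 37.7874%

eta = 37.7874%


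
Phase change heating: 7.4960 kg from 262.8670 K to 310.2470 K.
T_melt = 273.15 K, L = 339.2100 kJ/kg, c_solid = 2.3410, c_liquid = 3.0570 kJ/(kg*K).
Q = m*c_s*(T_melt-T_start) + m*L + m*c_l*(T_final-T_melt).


Q1 (sensible, solid) = 7.4960 * 2.3410 * 10.2830 = 180.4475 kJ
Q2 (latent) = 7.4960 * 339.2100 = 2542.7182 kJ
Q3 (sensible, liquid) = 7.4960 * 3.0570 * 37.0970 = 850.0878 kJ
Q_total = 3573.2535 kJ

3573.2535 kJ


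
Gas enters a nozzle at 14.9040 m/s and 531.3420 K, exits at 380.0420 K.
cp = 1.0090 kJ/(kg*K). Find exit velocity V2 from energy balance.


dT = 151.3000 K
2*cp*1000*dT = 305323.4000
V1^2 = 222.1292
V2 = sqrt(305545.5292) = 552.7617 m/s

552.7617 m/s


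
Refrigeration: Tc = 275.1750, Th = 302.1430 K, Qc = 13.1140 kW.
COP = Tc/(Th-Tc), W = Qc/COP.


COP = 275.1750 / 26.9680 = 10.2038
W = 13.1140 / 10.2038 = 1.2852 kW

COP = 10.2038, W = 1.2852 kW


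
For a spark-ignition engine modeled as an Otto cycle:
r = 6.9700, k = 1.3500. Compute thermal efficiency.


r^(k-1) = 1.9730
eta = 1 - 1/1.9730 = 0.4932 = 49.3163%

49.3163%


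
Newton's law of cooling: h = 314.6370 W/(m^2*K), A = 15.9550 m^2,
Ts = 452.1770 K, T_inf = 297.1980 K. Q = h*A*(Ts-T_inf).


dT = 154.9790 K
Q = 314.6370 * 15.9550 * 154.9790 = 777999.7462 W

777999.7462 W


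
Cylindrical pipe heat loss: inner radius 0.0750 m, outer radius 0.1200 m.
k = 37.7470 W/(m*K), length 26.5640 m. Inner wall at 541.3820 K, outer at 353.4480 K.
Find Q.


dT = 187.9340 K
ln(ro/ri) = 0.4700
Q = 2*pi*37.7470*26.5640*187.9340 / 0.4700 = 2519184.2186 W

2519184.2186 W


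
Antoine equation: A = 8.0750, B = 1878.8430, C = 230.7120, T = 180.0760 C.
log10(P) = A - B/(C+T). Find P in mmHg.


C+T = 410.7880
B/(C+T) = 4.5738
log10(P) = 8.0750 - 4.5738 = 3.5012
P = 10^3.5012 = 3171.3679 mmHg

3171.3679 mmHg


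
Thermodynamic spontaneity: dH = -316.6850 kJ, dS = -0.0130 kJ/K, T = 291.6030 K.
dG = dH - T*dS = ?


T*dS = 291.6030 * -0.0130 = -3.7908 kJ
dG = -316.6850 + 3.7908 = -312.8942 kJ (spontaneous)

dG = -312.8942 kJ, spontaneous


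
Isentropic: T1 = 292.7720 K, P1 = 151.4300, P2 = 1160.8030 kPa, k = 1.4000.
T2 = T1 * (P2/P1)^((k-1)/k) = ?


(k-1)/k = 0.2857
(P2/P1)^exp = 1.7895
T2 = 292.7720 * 1.7895 = 523.9105 K

523.9105 K


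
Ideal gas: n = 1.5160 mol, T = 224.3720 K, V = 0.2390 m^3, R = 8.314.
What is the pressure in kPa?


P = nRT/V = 1.5160 * 8.314 * 224.3720 / 0.2390
= 2827.9901 / 0.2390 = 11832.5944 Pa = 11.8326 kPa

11.8326 kPa


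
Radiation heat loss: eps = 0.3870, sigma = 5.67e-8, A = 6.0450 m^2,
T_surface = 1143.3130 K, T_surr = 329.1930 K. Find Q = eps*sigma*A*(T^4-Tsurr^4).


T^4 = 1.7087e+12
Tsurr^4 = 1.1744e+10
Q = 0.3870 * 5.67e-8 * 6.0450 * 1.6969e+12 = 225089.7487 W

225089.7487 W


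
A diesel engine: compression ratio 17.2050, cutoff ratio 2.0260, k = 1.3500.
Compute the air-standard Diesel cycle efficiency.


r^(k-1) = 2.7069
rc^k = 2.5940
eta = 0.5749 = 57.4875%

57.4875%


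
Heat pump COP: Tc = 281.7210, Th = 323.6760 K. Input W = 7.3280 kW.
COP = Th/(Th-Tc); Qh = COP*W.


COP = 323.6760 / 41.9550 = 7.7148
Qh = 7.7148 * 7.3280 = 56.5343 kW

COP = 7.7148, Qh = 56.5343 kW


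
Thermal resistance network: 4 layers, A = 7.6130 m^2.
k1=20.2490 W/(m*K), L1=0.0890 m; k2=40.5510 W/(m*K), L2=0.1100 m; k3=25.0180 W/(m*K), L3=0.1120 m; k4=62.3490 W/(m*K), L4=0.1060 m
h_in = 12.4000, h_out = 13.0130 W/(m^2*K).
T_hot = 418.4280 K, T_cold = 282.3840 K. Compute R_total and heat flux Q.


R_conv_in = 1/(12.4000*7.6130) = 0.0106
R_1 = 0.0890/(20.2490*7.6130) = 0.0006
R_2 = 0.1100/(40.5510*7.6130) = 0.0004
R_3 = 0.1120/(25.0180*7.6130) = 0.0006
R_4 = 0.1060/(62.3490*7.6130) = 0.0002
R_conv_out = 1/(13.0130*7.6130) = 0.0101
R_total = 0.0224 K/W
Q = 136.0440 / 0.0224 = 6064.6802 W

R_total = 0.0224 K/W, Q = 6064.6802 W


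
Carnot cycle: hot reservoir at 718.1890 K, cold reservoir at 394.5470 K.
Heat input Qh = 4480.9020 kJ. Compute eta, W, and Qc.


eta = 1 - 394.5470/718.1890 = 0.4506
W = 0.4506 * 4480.9020 = 2019.2569 kJ
Qc = 4480.9020 - 2019.2569 = 2461.6451 kJ

eta = 45.0636%, W = 2019.2569 kJ, Qc = 2461.6451 kJ


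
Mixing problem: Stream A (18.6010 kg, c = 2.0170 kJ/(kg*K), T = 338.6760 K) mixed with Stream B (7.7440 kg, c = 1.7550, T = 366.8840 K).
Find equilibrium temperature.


num = 17692.7374
den = 51.1089
Tf = 346.1770 K

346.1770 K


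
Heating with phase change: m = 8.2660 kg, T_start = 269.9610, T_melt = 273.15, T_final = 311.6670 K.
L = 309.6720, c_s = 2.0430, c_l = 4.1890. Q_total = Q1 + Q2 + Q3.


Q1 (sensible, solid) = 8.2660 * 2.0430 * 3.1890 = 53.8540 kJ
Q2 (latent) = 8.2660 * 309.6720 = 2559.7488 kJ
Q3 (sensible, liquid) = 8.2660 * 4.1890 * 38.5170 = 1333.7002 kJ
Q_total = 3947.3030 kJ

3947.3030 kJ


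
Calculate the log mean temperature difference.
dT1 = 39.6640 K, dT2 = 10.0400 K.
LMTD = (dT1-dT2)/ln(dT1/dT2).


dT1/dT2 = 3.9506
ln(dT1/dT2) = 1.3739
LMTD = 29.6240 / 1.3739 = 21.5625 K

21.5625 K


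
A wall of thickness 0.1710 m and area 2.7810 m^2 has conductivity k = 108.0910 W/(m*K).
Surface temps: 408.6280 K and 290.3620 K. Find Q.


dT = 118.2660 K
Q = 108.0910 * 2.7810 * 118.2660 / 0.1710 = 207899.9197 W

207899.9197 W


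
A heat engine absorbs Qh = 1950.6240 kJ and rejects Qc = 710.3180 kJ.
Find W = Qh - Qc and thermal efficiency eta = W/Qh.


W = 1950.6240 - 710.3180 = 1240.3060 kJ
eta = 1240.3060 / 1950.6240 = 0.6359 = 63.5851%

W = 1240.3060 kJ, eta = 63.5851%


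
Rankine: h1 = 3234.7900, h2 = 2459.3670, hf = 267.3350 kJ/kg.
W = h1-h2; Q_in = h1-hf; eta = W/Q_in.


W = 775.4230 kJ/kg
Q_in = 2967.4550 kJ/kg
eta = 0.2613 = 26.1309%

eta = 26.1309%


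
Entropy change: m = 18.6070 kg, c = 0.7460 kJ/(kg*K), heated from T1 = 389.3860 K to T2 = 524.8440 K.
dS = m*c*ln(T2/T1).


T2/T1 = 1.3479
ln(T2/T1) = 0.2985
dS = 18.6070 * 0.7460 * 0.2985 = 4.1438 kJ/K

4.1438 kJ/K


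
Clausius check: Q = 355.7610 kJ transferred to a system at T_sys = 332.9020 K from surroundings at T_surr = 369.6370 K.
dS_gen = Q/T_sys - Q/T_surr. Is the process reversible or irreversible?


dS_sys = 355.7610/332.9020 = 1.0687 kJ/K
dS_surr = -355.7610/369.6370 = -0.9625 kJ/K
dS_gen = 1.0687 - 0.9625 = 0.1062 kJ/K (irreversible)

dS_gen = 0.1062 kJ/K, irreversible


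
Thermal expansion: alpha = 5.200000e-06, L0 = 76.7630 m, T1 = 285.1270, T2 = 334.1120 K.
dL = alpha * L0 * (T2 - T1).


dT = 48.9850 K
dL = 5.200000e-06 * 76.7630 * 48.9850 = 0.019553 m
L_final = 76.782553 m

dL = 0.019553 m


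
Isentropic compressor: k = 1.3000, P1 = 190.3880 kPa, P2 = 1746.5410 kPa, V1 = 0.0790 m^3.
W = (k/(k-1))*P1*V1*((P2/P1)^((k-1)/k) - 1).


(k-1)/k = 0.2308
(P2/P1)^exp = 1.6677
W = 4.3333 * 190.3880 * 0.0790 * (1.6677 - 1) = 43.5197 kJ

43.5197 kJ


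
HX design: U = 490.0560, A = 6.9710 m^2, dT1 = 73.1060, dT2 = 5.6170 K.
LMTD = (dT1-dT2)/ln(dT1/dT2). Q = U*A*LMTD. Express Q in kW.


LMTD = 26.3001 K
Q = 490.0560 * 6.9710 * 26.3001 = 89845.8570 W = 89.8459 kW

89.8459 kW


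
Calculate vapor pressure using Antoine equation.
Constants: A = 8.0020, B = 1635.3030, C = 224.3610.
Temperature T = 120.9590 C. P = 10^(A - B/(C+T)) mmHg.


C+T = 345.3200
B/(C+T) = 4.7356
log10(P) = 8.0020 - 4.7356 = 3.2664
P = 10^3.2664 = 1846.6465 mmHg

1846.6465 mmHg


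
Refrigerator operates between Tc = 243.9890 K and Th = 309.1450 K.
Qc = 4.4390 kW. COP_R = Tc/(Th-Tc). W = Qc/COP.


COP = 243.9890 / 65.1560 = 3.7447
W = 4.4390 / 3.7447 = 1.1854 kW

COP = 3.7447, W = 1.1854 kW


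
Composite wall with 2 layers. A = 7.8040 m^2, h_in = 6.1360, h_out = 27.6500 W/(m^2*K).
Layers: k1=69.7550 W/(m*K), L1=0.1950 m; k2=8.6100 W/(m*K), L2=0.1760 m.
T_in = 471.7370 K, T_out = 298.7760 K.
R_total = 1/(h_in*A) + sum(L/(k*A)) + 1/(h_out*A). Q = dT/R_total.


R_conv_in = 1/(6.1360*7.8040) = 0.0209
R_1 = 0.1950/(69.7550*7.8040) = 0.0004
R_2 = 0.1760/(8.6100*7.8040) = 0.0026
R_conv_out = 1/(27.6500*7.8040) = 0.0046
R_total = 0.0285 K/W
Q = 172.9610 / 0.0285 = 6069.8487 W

R_total = 0.0285 K/W, Q = 6069.8487 W


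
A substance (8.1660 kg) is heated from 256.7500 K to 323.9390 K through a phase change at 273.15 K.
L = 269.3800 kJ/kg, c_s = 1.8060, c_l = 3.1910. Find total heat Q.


Q1 (sensible, solid) = 8.1660 * 1.8060 * 16.4000 = 241.8639 kJ
Q2 (latent) = 8.1660 * 269.3800 = 2199.7571 kJ
Q3 (sensible, liquid) = 8.1660 * 3.1910 * 50.7890 = 1323.4448 kJ
Q_total = 3765.0658 kJ

3765.0658 kJ


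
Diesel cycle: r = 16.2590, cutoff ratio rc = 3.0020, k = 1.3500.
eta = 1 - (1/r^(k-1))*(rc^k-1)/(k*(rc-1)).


r^(k-1) = 2.6539
rc^k = 4.4107
eta = 0.5245 = 52.4491%

52.4491%


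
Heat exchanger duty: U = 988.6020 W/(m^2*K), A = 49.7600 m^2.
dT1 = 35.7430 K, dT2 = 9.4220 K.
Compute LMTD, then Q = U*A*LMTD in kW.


LMTD = 19.7411 K
Q = 988.6020 * 49.7600 * 19.7411 = 971122.5998 W = 971.1226 kW

971.1226 kW


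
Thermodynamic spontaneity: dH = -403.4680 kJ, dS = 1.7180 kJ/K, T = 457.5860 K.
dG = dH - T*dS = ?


T*dS = 457.5860 * 1.7180 = 786.1327 kJ
dG = -403.4680 - 786.1327 = -1189.6007 kJ (spontaneous)

dG = -1189.6007 kJ, spontaneous


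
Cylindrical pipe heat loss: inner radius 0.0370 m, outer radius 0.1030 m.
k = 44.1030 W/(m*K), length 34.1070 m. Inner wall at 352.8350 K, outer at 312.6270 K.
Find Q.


dT = 40.2080 K
ln(ro/ri) = 1.0238
Q = 2*pi*44.1030*34.1070*40.2080 / 1.0238 = 371179.6601 W

371179.6601 W


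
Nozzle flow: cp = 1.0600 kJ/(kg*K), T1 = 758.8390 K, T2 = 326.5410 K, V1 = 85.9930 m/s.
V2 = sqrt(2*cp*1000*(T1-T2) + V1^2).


dT = 432.2980 K
2*cp*1000*dT = 916471.7600
V1^2 = 7394.7960
V2 = sqrt(923866.5560) = 961.1798 m/s

961.1798 m/s


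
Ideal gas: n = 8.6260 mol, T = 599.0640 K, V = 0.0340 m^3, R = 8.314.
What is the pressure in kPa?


P = nRT/V = 8.6260 * 8.314 * 599.0640 / 0.0340
= 42962.8117 / 0.0340 = 1263612.1087 Pa = 1263.6121 kPa

1263.6121 kPa


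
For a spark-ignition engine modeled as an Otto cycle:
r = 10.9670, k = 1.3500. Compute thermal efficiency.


r^(k-1) = 2.3122
eta = 1 - 1/2.3122 = 0.5675 = 56.7517%

56.7517%


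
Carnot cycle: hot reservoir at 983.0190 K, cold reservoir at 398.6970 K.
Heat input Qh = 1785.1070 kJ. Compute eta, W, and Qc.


eta = 1 - 398.6970/983.0190 = 0.5944
W = 0.5944 * 1785.1070 = 1061.0958 kJ
Qc = 1785.1070 - 1061.0958 = 724.0112 kJ

eta = 59.4416%, W = 1061.0958 kJ, Qc = 724.0112 kJ


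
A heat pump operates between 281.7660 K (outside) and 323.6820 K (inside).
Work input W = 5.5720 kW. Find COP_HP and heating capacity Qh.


COP = 323.6820 / 41.9160 = 7.7222
Qh = 7.7222 * 5.5720 = 43.0279 kW

COP = 7.7222, Qh = 43.0279 kW


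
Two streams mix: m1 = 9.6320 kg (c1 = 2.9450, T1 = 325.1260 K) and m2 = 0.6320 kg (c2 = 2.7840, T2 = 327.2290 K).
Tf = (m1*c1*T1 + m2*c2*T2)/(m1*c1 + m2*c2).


num = 9798.3576
den = 30.1257
Tf = 325.2488 K

325.2488 K


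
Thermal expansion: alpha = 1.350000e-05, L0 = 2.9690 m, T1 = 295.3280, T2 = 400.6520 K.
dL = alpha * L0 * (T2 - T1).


dT = 105.3240 K
dL = 1.350000e-05 * 2.9690 * 105.3240 = 0.004222 m
L_final = 2.973222 m

dL = 0.004222 m


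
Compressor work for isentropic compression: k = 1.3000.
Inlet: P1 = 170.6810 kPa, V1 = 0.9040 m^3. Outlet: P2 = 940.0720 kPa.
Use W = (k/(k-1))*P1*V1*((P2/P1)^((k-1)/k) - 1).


(k-1)/k = 0.2308
(P2/P1)^exp = 1.4825
W = 4.3333 * 170.6810 * 0.9040 * (1.4825 - 1) = 322.6059 kJ

322.6059 kJ


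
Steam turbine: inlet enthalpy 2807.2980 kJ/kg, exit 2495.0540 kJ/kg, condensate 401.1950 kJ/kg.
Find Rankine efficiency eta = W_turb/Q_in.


W = 312.2440 kJ/kg
Q_in = 2406.1030 kJ/kg
eta = 0.1298 = 12.9772%

eta = 12.9772%


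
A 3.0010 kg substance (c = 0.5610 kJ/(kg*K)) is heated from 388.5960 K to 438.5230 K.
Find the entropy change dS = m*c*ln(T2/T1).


T2/T1 = 1.1285
ln(T2/T1) = 0.1209
dS = 3.0010 * 0.5610 * 0.1209 = 0.2035 kJ/K

0.2035 kJ/K


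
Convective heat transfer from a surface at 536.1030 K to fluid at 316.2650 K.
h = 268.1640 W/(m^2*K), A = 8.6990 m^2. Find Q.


dT = 219.8380 K
Q = 268.1640 * 8.6990 * 219.8380 = 512828.9930 W

512828.9930 W


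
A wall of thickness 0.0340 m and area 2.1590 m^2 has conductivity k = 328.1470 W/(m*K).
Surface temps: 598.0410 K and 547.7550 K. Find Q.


dT = 50.2860 K
Q = 328.1470 * 2.1590 * 50.2860 / 0.0340 = 1047826.2027 W

1047826.2027 W


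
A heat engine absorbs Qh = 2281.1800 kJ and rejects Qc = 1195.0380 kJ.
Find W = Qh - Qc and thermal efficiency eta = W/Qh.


W = 2281.1800 - 1195.0380 = 1086.1420 kJ
eta = 1086.1420 / 2281.1800 = 0.4761 = 47.6132%

W = 1086.1420 kJ, eta = 47.6132%


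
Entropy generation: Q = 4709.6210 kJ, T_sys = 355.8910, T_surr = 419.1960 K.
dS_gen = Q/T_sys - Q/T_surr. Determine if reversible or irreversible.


dS_sys = 4709.6210/355.8910 = 13.2333 kJ/K
dS_surr = -4709.6210/419.1960 = -11.2349 kJ/K
dS_gen = 13.2333 - 11.2349 = 1.9984 kJ/K (irreversible)

dS_gen = 1.9984 kJ/K, irreversible


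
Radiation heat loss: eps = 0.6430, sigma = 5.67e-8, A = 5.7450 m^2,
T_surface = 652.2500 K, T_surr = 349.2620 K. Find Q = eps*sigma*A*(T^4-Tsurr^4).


T^4 = 1.8099e+11
Tsurr^4 = 1.4880e+10
Q = 0.6430 * 5.67e-8 * 5.7450 * 1.6611e+11 = 34792.1732 W

34792.1732 W


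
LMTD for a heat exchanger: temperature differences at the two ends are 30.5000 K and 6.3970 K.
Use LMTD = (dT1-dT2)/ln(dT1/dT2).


dT1/dT2 = 4.7679
ln(dT1/dT2) = 1.5619
LMTD = 24.1030 / 1.5619 = 15.4319 K

15.4319 K


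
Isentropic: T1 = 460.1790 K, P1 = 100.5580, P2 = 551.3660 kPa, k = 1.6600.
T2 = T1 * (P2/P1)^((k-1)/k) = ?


(k-1)/k = 0.3976
(P2/P1)^exp = 1.9671
T2 = 460.1790 * 1.9671 = 905.2225 K

905.2225 K


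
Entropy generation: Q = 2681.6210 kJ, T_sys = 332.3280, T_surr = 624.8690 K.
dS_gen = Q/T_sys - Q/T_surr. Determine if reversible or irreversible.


dS_sys = 2681.6210/332.3280 = 8.0692 kJ/K
dS_surr = -2681.6210/624.8690 = -4.2915 kJ/K
dS_gen = 8.0692 - 4.2915 = 3.7777 kJ/K (irreversible)

dS_gen = 3.7777 kJ/K, irreversible


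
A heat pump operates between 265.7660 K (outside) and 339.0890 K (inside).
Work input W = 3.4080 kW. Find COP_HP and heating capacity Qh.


COP = 339.0890 / 73.3230 = 4.6246
Qh = 4.6246 * 3.4080 = 15.7606 kW

COP = 4.6246, Qh = 15.7606 kW


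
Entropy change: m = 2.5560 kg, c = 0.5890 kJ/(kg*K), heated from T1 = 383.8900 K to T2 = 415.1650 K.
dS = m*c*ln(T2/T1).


T2/T1 = 1.0815
ln(T2/T1) = 0.0783
dS = 2.5560 * 0.5890 * 0.0783 = 0.1179 kJ/K

0.1179 kJ/K


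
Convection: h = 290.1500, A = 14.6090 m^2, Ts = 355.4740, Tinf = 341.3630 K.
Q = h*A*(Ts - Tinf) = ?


dT = 14.1110 K
Q = 290.1500 * 14.6090 * 14.1110 = 59813.7258 W

59813.7258 W


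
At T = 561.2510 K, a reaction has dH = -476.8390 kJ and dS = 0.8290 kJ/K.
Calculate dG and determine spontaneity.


T*dS = 561.2510 * 0.8290 = 465.2771 kJ
dG = -476.8390 - 465.2771 = -942.1161 kJ (spontaneous)

dG = -942.1161 kJ, spontaneous


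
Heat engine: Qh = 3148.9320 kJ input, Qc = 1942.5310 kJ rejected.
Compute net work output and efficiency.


W = 3148.9320 - 1942.5310 = 1206.4010 kJ
eta = 1206.4010 / 3148.9320 = 0.3831 = 38.3114%

W = 1206.4010 kJ, eta = 38.3114%


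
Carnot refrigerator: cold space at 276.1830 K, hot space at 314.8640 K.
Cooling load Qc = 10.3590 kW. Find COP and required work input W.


COP = 276.1830 / 38.6810 = 7.1400
W = 10.3590 / 7.1400 = 1.4508 kW

COP = 7.1400, W = 1.4508 kW


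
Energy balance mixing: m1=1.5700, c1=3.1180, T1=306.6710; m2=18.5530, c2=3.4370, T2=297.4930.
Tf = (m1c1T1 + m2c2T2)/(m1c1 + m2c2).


num = 20471.3696
den = 68.6619
Tf = 298.1473 K

298.1473 K


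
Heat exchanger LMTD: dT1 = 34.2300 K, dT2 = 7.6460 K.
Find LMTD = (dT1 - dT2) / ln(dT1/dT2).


dT1/dT2 = 4.4769
ln(dT1/dT2) = 1.4989
LMTD = 26.5840 / 1.4989 = 17.7354 K

17.7354 K


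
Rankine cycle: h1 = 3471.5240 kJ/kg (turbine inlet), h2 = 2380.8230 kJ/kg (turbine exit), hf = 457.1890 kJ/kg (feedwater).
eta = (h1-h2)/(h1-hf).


W = 1090.7010 kJ/kg
Q_in = 3014.3350 kJ/kg
eta = 0.3618 = 36.1838%

eta = 36.1838%


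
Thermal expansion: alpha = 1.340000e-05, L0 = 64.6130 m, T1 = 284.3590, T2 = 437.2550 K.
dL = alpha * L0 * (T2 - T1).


dT = 152.8960 K
dL = 1.340000e-05 * 64.6130 * 152.8960 = 0.132380 m
L_final = 64.745380 m

dL = 0.132380 m


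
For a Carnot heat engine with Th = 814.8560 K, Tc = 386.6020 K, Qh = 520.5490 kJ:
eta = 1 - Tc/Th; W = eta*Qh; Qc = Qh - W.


eta = 1 - 386.6020/814.8560 = 0.5256
W = 0.5256 * 520.5490 = 273.5786 kJ
Qc = 520.5490 - 273.5786 = 246.9704 kJ

eta = 52.5558%, W = 273.5786 kJ, Qc = 246.9704 kJ


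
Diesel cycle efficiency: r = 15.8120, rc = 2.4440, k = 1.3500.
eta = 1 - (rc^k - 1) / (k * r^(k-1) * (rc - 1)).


r^(k-1) = 2.6281
rc^k = 3.3415
eta = 0.5430 = 54.2974%

54.2974%


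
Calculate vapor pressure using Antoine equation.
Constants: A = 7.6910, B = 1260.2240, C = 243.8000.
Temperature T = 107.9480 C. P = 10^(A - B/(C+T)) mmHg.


C+T = 351.7480
B/(C+T) = 3.5827
log10(P) = 7.6910 - 3.5827 = 4.1083
P = 10^4.1083 = 12830.7860 mmHg

12830.7860 mmHg


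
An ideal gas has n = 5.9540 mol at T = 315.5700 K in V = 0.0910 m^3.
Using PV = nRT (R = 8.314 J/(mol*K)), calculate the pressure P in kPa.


P = nRT/V = 5.9540 * 8.314 * 315.5700 / 0.0910
= 15621.2060 / 0.0910 = 171661.6047 Pa = 171.6616 kPa

171.6616 kPa


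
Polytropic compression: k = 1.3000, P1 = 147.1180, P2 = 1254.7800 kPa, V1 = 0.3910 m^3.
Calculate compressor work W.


(k-1)/k = 0.2308
(P2/P1)^exp = 1.6399
W = 4.3333 * 147.1180 * 0.3910 * (1.6399 - 1) = 159.5117 kJ

159.5117 kJ


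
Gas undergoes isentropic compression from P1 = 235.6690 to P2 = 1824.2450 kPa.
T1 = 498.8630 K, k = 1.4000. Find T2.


(k-1)/k = 0.2857
(P2/P1)^exp = 1.7945
T2 = 498.8630 * 1.7945 = 895.1970 K

895.1970 K


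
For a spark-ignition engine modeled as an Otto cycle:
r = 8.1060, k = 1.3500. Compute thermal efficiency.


r^(k-1) = 2.0801
eta = 1 - 1/2.0801 = 0.5193 = 51.9252%

51.9252%


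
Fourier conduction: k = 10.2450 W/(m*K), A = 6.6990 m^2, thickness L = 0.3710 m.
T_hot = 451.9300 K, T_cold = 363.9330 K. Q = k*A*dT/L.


dT = 87.9970 K
Q = 10.2450 * 6.6990 * 87.9970 / 0.3710 = 16278.5567 W

16278.5567 W


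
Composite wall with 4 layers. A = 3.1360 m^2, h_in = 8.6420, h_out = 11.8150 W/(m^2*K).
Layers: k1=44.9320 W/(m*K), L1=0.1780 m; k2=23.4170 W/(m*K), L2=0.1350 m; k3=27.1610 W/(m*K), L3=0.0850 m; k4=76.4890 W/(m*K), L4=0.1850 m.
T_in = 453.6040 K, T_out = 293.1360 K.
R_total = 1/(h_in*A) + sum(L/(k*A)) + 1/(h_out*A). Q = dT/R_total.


R_conv_in = 1/(8.6420*3.1360) = 0.0369
R_1 = 0.1780/(44.9320*3.1360) = 0.0013
R_2 = 0.1350/(23.4170*3.1360) = 0.0018
R_3 = 0.0850/(27.1610*3.1360) = 0.0010
R_4 = 0.1850/(76.4890*3.1360) = 0.0008
R_conv_out = 1/(11.8150*3.1360) = 0.0270
R_total = 0.0688 K/W
Q = 160.4680 / 0.0688 = 2333.7894 W

R_total = 0.0688 K/W, Q = 2333.7894 W


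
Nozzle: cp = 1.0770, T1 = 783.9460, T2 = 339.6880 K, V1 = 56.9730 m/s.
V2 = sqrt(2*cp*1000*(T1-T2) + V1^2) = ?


dT = 444.2580 K
2*cp*1000*dT = 956931.7320
V1^2 = 3245.9227
V2 = sqrt(960177.6547) = 979.8866 m/s

979.8866 m/s


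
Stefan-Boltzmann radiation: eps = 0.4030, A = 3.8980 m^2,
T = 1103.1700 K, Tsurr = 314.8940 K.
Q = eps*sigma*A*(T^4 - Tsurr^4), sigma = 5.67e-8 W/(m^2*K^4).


T^4 = 1.4811e+12
Tsurr^4 = 9.8324e+09
Q = 0.4030 * 5.67e-8 * 3.8980 * 1.4712e+12 = 131040.9149 W

131040.9149 W


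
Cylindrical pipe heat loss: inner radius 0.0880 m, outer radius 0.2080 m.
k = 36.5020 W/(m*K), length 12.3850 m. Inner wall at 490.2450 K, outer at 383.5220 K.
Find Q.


dT = 106.7230 K
ln(ro/ri) = 0.8602
Q = 2*pi*36.5020*12.3850*106.7230 / 0.8602 = 352411.8375 W

352411.8375 W


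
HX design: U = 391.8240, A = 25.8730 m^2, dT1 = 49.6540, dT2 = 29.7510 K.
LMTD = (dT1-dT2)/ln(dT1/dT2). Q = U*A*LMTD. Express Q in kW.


LMTD = 38.8566 K
Q = 391.8240 * 25.8730 * 38.8566 = 393915.4820 W = 393.9155 kW

393.9155 kW


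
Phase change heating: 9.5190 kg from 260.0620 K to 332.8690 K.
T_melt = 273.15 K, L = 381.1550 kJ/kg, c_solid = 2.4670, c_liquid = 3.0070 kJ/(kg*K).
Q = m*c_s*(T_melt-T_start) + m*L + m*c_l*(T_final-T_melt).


Q1 (sensible, solid) = 9.5190 * 2.4670 * 13.0880 = 307.3504 kJ
Q2 (latent) = 9.5190 * 381.1550 = 3628.2144 kJ
Q3 (sensible, liquid) = 9.5190 * 3.0070 * 59.7190 = 1709.3747 kJ
Q_total = 5644.9396 kJ

5644.9396 kJ


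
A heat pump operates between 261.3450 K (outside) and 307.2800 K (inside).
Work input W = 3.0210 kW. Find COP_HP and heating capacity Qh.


COP = 307.2800 / 45.9350 = 6.6895
Qh = 6.6895 * 3.0210 = 20.2088 kW

COP = 6.6895, Qh = 20.2088 kW


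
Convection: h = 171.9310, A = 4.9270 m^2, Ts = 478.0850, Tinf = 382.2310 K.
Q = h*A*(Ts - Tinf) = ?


dT = 95.8540 K
Q = 171.9310 * 4.9270 * 95.8540 = 81198.3104 W

81198.3104 W


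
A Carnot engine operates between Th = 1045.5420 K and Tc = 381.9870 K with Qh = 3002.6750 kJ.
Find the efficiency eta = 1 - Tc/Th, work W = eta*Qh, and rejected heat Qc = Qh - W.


eta = 1 - 381.9870/1045.5420 = 0.6347
W = 0.6347 * 3002.6750 = 1905.6528 kJ
Qc = 3002.6750 - 1905.6528 = 1097.0222 kJ

eta = 63.4652%, W = 1905.6528 kJ, Qc = 1097.0222 kJ


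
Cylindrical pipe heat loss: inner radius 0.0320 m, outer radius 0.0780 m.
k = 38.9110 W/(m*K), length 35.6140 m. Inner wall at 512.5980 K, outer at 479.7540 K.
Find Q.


dT = 32.8440 K
ln(ro/ri) = 0.8910
Q = 2*pi*38.9110*35.6140*32.8440 / 0.8910 = 320970.0812 W

320970.0812 W


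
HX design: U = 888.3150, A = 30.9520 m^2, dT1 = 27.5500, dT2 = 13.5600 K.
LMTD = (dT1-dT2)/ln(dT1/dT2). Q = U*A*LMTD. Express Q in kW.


LMTD = 19.7354 K
Q = 888.3150 * 30.9520 * 19.7354 = 542627.4673 W = 542.6275 kW

542.6275 kW


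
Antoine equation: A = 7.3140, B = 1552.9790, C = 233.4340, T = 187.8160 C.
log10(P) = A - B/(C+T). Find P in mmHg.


C+T = 421.2500
B/(C+T) = 3.6866
log10(P) = 7.3140 - 3.6866 = 3.6274
P = 10^3.6274 = 4240.3623 mmHg

4240.3623 mmHg


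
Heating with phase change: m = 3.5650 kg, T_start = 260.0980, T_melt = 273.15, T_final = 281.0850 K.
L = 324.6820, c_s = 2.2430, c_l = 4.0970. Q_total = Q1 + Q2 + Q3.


Q1 (sensible, solid) = 3.5650 * 2.2430 * 13.0520 = 104.3676 kJ
Q2 (latent) = 3.5650 * 324.6820 = 1157.4913 kJ
Q3 (sensible, liquid) = 3.5650 * 4.0970 * 7.9350 = 115.8971 kJ
Q_total = 1377.7560 kJ

1377.7560 kJ


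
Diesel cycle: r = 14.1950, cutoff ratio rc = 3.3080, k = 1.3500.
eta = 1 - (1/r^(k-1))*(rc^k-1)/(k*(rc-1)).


r^(k-1) = 2.5307
rc^k = 5.0282
eta = 0.4891 = 48.9148%

48.9148%


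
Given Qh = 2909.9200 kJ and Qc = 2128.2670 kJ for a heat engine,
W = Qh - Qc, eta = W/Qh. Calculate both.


W = 2909.9200 - 2128.2670 = 781.6530 kJ
eta = 781.6530 / 2909.9200 = 0.2686 = 26.8617%

W = 781.6530 kJ, eta = 26.8617%


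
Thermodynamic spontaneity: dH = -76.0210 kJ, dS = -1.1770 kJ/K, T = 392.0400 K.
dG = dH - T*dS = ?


T*dS = 392.0400 * -1.1770 = -461.4311 kJ
dG = -76.0210 + 461.4311 = 385.4101 kJ (non-spontaneous)

dG = 385.4101 kJ, non-spontaneous


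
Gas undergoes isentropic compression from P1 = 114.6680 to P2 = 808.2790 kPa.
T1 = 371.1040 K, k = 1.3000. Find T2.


(k-1)/k = 0.2308
(P2/P1)^exp = 1.5693
T2 = 371.1040 * 1.5693 = 582.3920 K

582.3920 K


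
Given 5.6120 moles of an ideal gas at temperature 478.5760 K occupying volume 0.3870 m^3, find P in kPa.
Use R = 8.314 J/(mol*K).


P = nRT/V = 5.6120 * 8.314 * 478.5760 / 0.3870
= 22329.4794 / 0.3870 = 57698.9132 Pa = 57.6989 kPa

57.6989 kPa


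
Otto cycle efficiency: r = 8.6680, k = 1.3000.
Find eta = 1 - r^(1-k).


r^(k-1) = 1.9115
eta = 1 - 1/1.9115 = 0.4769 = 47.6852%

47.6852%


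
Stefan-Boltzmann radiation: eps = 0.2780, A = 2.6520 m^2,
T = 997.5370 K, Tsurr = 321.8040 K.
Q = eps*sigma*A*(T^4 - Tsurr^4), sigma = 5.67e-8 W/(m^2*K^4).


T^4 = 9.9018e+11
Tsurr^4 = 1.0724e+10
Q = 0.2780 * 5.67e-8 * 2.6520 * 9.7946e+11 = 40943.7985 W

40943.7985 W


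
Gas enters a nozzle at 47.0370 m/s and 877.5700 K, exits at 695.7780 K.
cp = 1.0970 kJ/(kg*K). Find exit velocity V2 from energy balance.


dT = 181.7920 K
2*cp*1000*dT = 398851.6480
V1^2 = 2212.4794
V2 = sqrt(401064.1274) = 633.2962 m/s

633.2962 m/s


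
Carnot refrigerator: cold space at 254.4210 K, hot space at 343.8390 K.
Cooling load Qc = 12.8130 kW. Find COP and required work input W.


COP = 254.4210 / 89.4180 = 2.8453
W = 12.8130 / 2.8453 = 4.5032 kW

COP = 2.8453, W = 4.5032 kW


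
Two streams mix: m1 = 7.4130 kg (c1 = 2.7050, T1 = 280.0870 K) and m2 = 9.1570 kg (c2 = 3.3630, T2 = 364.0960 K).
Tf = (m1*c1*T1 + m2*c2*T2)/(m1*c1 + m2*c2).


num = 16828.6838
den = 50.8472
Tf = 330.9661 K

330.9661 K


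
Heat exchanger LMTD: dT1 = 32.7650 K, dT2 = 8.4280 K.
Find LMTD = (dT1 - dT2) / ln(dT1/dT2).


dT1/dT2 = 3.8876
ln(dT1/dT2) = 1.3578
LMTD = 24.3370 / 1.3578 = 17.9238 K

17.9238 K


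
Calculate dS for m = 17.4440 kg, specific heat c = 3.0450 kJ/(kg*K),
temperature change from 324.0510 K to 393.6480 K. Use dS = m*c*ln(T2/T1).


T2/T1 = 1.2148
ln(T2/T1) = 0.1946
dS = 17.4440 * 3.0450 * 0.1946 = 10.3342 kJ/K

10.3342 kJ/K


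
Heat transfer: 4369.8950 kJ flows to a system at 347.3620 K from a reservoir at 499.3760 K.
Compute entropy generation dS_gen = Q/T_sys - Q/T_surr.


dS_sys = 4369.8950/347.3620 = 12.5802 kJ/K
dS_surr = -4369.8950/499.3760 = -8.7507 kJ/K
dS_gen = 12.5802 - 8.7507 = 3.8295 kJ/K (irreversible)

dS_gen = 3.8295 kJ/K, irreversible


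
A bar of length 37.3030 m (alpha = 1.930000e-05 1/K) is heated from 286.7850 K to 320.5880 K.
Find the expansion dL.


dT = 33.8030 K
dL = 1.930000e-05 * 37.3030 * 33.8030 = 0.024336 m
L_final = 37.327336 m

dL = 0.024336 m


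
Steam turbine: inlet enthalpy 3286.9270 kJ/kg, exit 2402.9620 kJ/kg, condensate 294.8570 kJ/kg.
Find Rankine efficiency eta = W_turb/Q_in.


W = 883.9650 kJ/kg
Q_in = 2992.0700 kJ/kg
eta = 0.2954 = 29.5436%

eta = 29.5436%


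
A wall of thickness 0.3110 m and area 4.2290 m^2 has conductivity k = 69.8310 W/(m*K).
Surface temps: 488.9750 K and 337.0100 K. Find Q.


dT = 151.9650 K
Q = 69.8310 * 4.2290 * 151.9650 / 0.3110 = 144300.9306 W

144300.9306 W


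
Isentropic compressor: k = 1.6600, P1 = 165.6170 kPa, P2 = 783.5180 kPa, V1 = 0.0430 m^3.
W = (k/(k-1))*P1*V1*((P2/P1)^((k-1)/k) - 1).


(k-1)/k = 0.3976
(P2/P1)^exp = 1.8550
W = 2.5152 * 165.6170 * 0.0430 * (1.8550 - 1) = 15.3151 kJ

15.3151 kJ


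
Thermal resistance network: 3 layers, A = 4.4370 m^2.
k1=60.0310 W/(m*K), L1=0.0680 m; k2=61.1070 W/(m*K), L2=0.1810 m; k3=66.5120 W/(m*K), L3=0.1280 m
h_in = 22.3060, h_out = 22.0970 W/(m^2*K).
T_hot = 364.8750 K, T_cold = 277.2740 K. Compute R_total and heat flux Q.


R_conv_in = 1/(22.3060*4.4370) = 0.0101
R_1 = 0.0680/(60.0310*4.4370) = 0.0003
R_2 = 0.1810/(61.1070*4.4370) = 0.0007
R_3 = 0.1280/(66.5120*4.4370) = 0.0004
R_conv_out = 1/(22.0970*4.4370) = 0.0102
R_total = 0.0217 K/W
Q = 87.6010 / 0.0217 = 4044.3755 W

R_total = 0.0217 K/W, Q = 4044.3755 W


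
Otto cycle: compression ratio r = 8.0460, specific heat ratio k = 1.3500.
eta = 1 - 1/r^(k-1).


r^(k-1) = 2.0747
eta = 1 - 1/2.0747 = 0.5180 = 51.8000%

51.8000%


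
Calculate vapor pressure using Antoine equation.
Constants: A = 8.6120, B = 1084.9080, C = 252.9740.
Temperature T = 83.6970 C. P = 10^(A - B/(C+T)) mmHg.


C+T = 336.6710
B/(C+T) = 3.2225
log10(P) = 8.6120 - 3.2225 = 5.3895
P = 10^5.3895 = 245212.4222 mmHg

245212.4222 mmHg


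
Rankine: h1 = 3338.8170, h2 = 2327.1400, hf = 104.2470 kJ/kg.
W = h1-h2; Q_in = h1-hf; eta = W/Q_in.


W = 1011.6770 kJ/kg
Q_in = 3234.5700 kJ/kg
eta = 0.3128 = 31.2770%

eta = 31.2770%


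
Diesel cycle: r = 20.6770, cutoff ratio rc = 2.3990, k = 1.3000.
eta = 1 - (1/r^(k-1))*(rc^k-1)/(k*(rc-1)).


r^(k-1) = 2.4811
rc^k = 3.1192
eta = 0.5304 = 53.0367%

53.0367%


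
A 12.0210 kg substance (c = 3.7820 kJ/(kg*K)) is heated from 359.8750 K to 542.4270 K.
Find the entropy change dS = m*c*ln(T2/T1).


T2/T1 = 1.5073
ln(T2/T1) = 0.4103
dS = 12.0210 * 3.7820 * 0.4103 = 18.6535 kJ/K

18.6535 kJ/K


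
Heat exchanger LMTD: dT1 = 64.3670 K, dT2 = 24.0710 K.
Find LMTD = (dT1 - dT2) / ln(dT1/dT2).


dT1/dT2 = 2.6740
ln(dT1/dT2) = 0.9836
LMTD = 40.2960 / 0.9836 = 40.9682 K

40.9682 K


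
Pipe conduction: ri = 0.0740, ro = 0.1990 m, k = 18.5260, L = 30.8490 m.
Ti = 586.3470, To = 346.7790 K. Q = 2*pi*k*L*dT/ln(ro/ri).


dT = 239.5680 K
ln(ro/ri) = 0.9892
Q = 2*pi*18.5260*30.8490*239.5680 / 0.9892 = 869620.7120 W

869620.7120 W


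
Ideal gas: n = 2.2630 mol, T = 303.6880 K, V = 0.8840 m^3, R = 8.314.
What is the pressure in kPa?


P = nRT/V = 2.2630 * 8.314 * 303.6880 / 0.8840
= 5713.7628 / 0.8840 = 6463.5326 Pa = 6.4635 kPa

6.4635 kPa


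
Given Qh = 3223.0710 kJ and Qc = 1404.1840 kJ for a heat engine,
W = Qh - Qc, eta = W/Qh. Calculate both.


W = 3223.0710 - 1404.1840 = 1818.8870 kJ
eta = 1818.8870 / 3223.0710 = 0.5643 = 56.4334%

W = 1818.8870 kJ, eta = 56.4334%


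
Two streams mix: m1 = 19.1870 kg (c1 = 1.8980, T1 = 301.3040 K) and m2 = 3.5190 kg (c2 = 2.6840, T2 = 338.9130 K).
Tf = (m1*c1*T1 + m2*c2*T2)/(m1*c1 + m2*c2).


num = 14173.5974
den = 45.8619
Tf = 309.0494 K

309.0494 K


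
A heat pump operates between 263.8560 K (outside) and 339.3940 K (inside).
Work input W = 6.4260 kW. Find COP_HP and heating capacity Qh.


COP = 339.3940 / 75.5380 = 4.4930
Qh = 4.4930 * 6.4260 = 28.8722 kW

COP = 4.4930, Qh = 28.8722 kW


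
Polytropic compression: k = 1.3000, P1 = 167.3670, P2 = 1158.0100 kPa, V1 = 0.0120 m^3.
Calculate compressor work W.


(k-1)/k = 0.2308
(P2/P1)^exp = 1.5626
W = 4.3333 * 167.3670 * 0.0120 * (1.5626 - 1) = 4.8966 kJ

4.8966 kJ


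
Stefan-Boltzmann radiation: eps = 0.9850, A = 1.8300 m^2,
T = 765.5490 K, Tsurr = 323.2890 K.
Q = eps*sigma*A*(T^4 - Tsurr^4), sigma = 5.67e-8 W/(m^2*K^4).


T^4 = 3.4347e+11
Tsurr^4 = 1.0924e+10
Q = 0.9850 * 5.67e-8 * 1.8300 * 3.3255e+11 = 33988.0279 W

33988.0279 W


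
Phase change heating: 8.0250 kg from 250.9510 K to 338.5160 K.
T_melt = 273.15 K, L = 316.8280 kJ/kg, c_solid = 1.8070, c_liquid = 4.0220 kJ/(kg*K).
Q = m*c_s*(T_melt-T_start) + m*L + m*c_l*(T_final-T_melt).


Q1 (sensible, solid) = 8.0250 * 1.8070 * 22.1990 = 321.9116 kJ
Q2 (latent) = 8.0250 * 316.8280 = 2542.5447 kJ
Q3 (sensible, liquid) = 8.0250 * 4.0220 * 65.3660 = 2109.7890 kJ
Q_total = 4974.2453 kJ

4974.2453 kJ


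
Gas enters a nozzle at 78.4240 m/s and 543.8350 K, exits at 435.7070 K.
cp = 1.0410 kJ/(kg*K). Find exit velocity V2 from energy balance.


dT = 108.1280 K
2*cp*1000*dT = 225122.4960
V1^2 = 6150.3238
V2 = sqrt(231272.8198) = 480.9083 m/s

480.9083 m/s


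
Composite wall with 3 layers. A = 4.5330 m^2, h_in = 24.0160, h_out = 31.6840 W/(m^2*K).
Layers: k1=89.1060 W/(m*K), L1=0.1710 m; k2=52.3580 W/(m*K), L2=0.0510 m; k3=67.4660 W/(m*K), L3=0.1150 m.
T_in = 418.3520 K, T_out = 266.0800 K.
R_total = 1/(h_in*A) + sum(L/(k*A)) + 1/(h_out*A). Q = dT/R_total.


R_conv_in = 1/(24.0160*4.5330) = 0.0092
R_1 = 0.1710/(89.1060*4.5330) = 0.0004
R_2 = 0.0510/(52.3580*4.5330) = 0.0002
R_3 = 0.1150/(67.4660*4.5330) = 0.0004
R_conv_out = 1/(31.6840*4.5330) = 0.0070
R_total = 0.0172 K/W
Q = 152.2720 / 0.0172 = 8872.2924 W

R_total = 0.0172 K/W, Q = 8872.2924 W


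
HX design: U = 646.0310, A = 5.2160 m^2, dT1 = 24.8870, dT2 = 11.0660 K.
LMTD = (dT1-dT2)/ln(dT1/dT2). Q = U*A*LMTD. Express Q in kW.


LMTD = 17.0531 K
Q = 646.0310 * 5.2160 * 17.0531 = 57463.8090 W = 57.4638 kW

57.4638 kW


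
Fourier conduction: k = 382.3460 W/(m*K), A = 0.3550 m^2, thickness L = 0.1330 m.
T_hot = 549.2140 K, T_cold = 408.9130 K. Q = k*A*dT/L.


dT = 140.3010 K
Q = 382.3460 * 0.3550 * 140.3010 / 0.1330 = 143183.8480 W

143183.8480 W


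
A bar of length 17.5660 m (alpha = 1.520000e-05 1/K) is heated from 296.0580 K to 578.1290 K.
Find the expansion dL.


dT = 282.0710 K
dL = 1.520000e-05 * 17.5660 * 282.0710 = 0.075314 m
L_final = 17.641314 m

dL = 0.075314 m


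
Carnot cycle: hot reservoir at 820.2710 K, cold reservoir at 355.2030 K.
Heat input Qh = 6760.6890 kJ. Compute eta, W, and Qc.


eta = 1 - 355.2030/820.2710 = 0.5670
W = 0.5670 * 6760.6890 = 3833.0992 kJ
Qc = 6760.6890 - 3833.0992 = 2927.5898 kJ

eta = 56.6969%, W = 3833.0992 kJ, Qc = 2927.5898 kJ


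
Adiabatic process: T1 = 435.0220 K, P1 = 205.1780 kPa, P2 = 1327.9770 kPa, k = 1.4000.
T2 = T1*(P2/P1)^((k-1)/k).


(k-1)/k = 0.2857
(P2/P1)^exp = 1.7050
T2 = 435.0220 * 1.7050 = 741.7244 K

741.7244 K


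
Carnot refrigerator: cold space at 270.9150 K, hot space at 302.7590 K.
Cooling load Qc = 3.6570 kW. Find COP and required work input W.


COP = 270.9150 / 31.8440 = 8.5076
W = 3.6570 / 8.5076 = 0.4299 kW

COP = 8.5076, W = 0.4299 kW


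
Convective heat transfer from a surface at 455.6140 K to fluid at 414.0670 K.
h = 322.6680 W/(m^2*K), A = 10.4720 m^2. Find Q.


dT = 41.5470 K
Q = 322.6680 * 10.4720 * 41.5470 = 140386.4528 W

140386.4528 W


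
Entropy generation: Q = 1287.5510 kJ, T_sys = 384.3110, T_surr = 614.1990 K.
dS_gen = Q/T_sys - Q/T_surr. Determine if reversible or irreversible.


dS_sys = 1287.5510/384.3110 = 3.3503 kJ/K
dS_surr = -1287.5510/614.1990 = -2.0963 kJ/K
dS_gen = 3.3503 - 2.0963 = 1.2540 kJ/K (irreversible)

dS_gen = 1.2540 kJ/K, irreversible


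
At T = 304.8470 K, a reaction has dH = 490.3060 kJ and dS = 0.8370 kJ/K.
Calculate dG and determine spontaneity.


T*dS = 304.8470 * 0.8370 = 255.1569 kJ
dG = 490.3060 - 255.1569 = 235.1491 kJ (non-spontaneous)

dG = 235.1491 kJ, non-spontaneous


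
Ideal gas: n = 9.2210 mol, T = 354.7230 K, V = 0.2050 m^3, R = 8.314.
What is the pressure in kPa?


P = nRT/V = 9.2210 * 8.314 * 354.7230 / 0.2050
= 27194.2691 / 0.2050 = 132654.9713 Pa = 132.6550 kPa

132.6550 kPa


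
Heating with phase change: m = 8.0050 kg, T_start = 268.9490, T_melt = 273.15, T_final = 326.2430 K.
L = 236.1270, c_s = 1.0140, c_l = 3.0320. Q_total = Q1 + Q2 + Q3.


Q1 (sensible, solid) = 8.0050 * 1.0140 * 4.2010 = 34.0998 kJ
Q2 (latent) = 8.0050 * 236.1270 = 1890.1966 kJ
Q3 (sensible, liquid) = 8.0050 * 3.0320 * 53.0930 = 1288.6287 kJ
Q_total = 3212.9251 kJ

3212.9251 kJ


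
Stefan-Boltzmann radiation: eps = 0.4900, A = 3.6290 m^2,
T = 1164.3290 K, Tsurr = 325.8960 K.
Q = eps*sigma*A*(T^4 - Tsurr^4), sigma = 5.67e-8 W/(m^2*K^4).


T^4 = 1.8378e+12
Tsurr^4 = 1.1280e+10
Q = 0.4900 * 5.67e-8 * 3.6290 * 1.8265e+12 = 184159.9275 W

184159.9275 W


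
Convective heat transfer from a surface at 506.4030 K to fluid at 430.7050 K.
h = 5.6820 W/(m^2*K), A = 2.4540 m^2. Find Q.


dT = 75.6980 K
Q = 5.6820 * 2.4540 * 75.6980 = 1055.5048 W

1055.5048 W


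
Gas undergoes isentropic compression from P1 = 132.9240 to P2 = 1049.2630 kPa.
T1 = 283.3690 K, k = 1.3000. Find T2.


(k-1)/k = 0.2308
(P2/P1)^exp = 1.6109
T2 = 283.3690 * 1.6109 = 456.4752 K

456.4752 K


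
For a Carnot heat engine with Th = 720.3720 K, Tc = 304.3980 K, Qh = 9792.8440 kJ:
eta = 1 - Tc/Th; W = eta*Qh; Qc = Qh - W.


eta = 1 - 304.3980/720.3720 = 0.5774
W = 0.5774 * 9792.8440 = 5654.8124 kJ
Qc = 9792.8440 - 5654.8124 = 4138.0316 kJ

eta = 57.7443%, W = 5654.8124 kJ, Qc = 4138.0316 kJ


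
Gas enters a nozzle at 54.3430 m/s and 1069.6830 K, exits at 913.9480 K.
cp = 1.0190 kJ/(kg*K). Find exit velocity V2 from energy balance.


dT = 155.7350 K
2*cp*1000*dT = 317387.9300
V1^2 = 2953.1616
V2 = sqrt(320341.0916) = 565.9868 m/s

565.9868 m/s


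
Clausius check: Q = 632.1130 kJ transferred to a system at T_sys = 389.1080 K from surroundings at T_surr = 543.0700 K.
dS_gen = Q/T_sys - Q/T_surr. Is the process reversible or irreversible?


dS_sys = 632.1130/389.1080 = 1.6245 kJ/K
dS_surr = -632.1130/543.0700 = -1.1640 kJ/K
dS_gen = 1.6245 - 1.1640 = 0.4606 kJ/K (irreversible)

dS_gen = 0.4606 kJ/K, irreversible


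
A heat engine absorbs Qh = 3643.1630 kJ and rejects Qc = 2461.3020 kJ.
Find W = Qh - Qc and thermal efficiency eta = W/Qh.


W = 3643.1630 - 2461.3020 = 1181.8610 kJ
eta = 1181.8610 / 3643.1630 = 0.3244 = 32.4405%

W = 1181.8610 kJ, eta = 32.4405%


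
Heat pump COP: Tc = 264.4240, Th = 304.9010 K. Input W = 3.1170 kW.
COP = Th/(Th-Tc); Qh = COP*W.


COP = 304.9010 / 40.4770 = 7.5327
Qh = 7.5327 * 3.1170 = 23.4794 kW

COP = 7.5327, Qh = 23.4794 kW


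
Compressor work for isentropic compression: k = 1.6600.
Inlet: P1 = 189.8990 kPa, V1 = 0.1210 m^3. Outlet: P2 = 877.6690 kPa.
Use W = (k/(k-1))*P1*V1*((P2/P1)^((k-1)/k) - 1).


(k-1)/k = 0.3976
(P2/P1)^exp = 1.8379
W = 2.5152 * 189.8990 * 0.1210 * (1.8379 - 1) = 48.4243 kJ

48.4243 kJ


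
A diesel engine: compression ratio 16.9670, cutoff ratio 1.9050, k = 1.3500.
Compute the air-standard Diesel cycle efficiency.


r^(k-1) = 2.6938
rc^k = 2.3870
eta = 0.5786 = 57.8554%

57.8554%


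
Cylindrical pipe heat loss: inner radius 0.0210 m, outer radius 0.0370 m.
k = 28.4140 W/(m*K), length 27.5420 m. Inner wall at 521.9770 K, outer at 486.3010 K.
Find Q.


dT = 35.6760 K
ln(ro/ri) = 0.5664
Q = 2*pi*28.4140*27.5420*35.6760 / 0.5664 = 309716.3259 W

309716.3259 W


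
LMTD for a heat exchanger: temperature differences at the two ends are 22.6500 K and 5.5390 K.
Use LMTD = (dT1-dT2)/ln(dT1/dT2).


dT1/dT2 = 4.0892
ln(dT1/dT2) = 1.4083
LMTD = 17.1110 / 1.4083 = 12.1497 K

12.1497 K
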